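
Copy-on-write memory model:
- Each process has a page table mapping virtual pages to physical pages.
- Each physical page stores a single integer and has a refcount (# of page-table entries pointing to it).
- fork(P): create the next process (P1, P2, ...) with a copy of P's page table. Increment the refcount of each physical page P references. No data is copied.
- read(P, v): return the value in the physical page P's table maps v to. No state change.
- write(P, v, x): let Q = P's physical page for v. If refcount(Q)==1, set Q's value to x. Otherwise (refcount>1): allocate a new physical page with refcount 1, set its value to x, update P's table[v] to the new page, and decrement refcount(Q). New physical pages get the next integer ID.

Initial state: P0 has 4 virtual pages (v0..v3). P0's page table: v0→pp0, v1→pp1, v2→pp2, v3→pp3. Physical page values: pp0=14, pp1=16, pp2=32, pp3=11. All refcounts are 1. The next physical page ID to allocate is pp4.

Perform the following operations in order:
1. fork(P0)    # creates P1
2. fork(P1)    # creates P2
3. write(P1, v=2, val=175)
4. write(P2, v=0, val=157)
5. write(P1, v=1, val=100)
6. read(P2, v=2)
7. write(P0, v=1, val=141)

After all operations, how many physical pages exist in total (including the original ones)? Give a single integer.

Answer: 8

Derivation:
Op 1: fork(P0) -> P1. 4 ppages; refcounts: pp0:2 pp1:2 pp2:2 pp3:2
Op 2: fork(P1) -> P2. 4 ppages; refcounts: pp0:3 pp1:3 pp2:3 pp3:3
Op 3: write(P1, v2, 175). refcount(pp2)=3>1 -> COPY to pp4. 5 ppages; refcounts: pp0:3 pp1:3 pp2:2 pp3:3 pp4:1
Op 4: write(P2, v0, 157). refcount(pp0)=3>1 -> COPY to pp5. 6 ppages; refcounts: pp0:2 pp1:3 pp2:2 pp3:3 pp4:1 pp5:1
Op 5: write(P1, v1, 100). refcount(pp1)=3>1 -> COPY to pp6. 7 ppages; refcounts: pp0:2 pp1:2 pp2:2 pp3:3 pp4:1 pp5:1 pp6:1
Op 6: read(P2, v2) -> 32. No state change.
Op 7: write(P0, v1, 141). refcount(pp1)=2>1 -> COPY to pp7. 8 ppages; refcounts: pp0:2 pp1:1 pp2:2 pp3:3 pp4:1 pp5:1 pp6:1 pp7:1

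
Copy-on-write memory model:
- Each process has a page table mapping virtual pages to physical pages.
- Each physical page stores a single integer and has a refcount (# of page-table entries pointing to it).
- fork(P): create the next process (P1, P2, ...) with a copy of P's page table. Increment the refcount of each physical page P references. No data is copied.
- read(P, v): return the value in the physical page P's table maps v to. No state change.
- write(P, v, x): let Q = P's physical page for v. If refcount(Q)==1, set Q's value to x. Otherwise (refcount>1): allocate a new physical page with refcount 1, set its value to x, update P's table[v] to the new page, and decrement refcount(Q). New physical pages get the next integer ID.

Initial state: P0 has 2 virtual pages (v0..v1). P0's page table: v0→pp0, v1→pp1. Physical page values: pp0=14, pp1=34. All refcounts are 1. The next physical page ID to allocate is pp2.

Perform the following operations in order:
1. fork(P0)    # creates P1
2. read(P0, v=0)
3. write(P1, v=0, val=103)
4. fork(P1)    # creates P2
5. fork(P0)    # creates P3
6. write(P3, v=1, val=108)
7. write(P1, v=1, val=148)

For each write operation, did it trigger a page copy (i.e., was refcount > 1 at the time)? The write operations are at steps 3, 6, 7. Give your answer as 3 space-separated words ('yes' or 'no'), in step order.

Op 1: fork(P0) -> P1. 2 ppages; refcounts: pp0:2 pp1:2
Op 2: read(P0, v0) -> 14. No state change.
Op 3: write(P1, v0, 103). refcount(pp0)=2>1 -> COPY to pp2. 3 ppages; refcounts: pp0:1 pp1:2 pp2:1
Op 4: fork(P1) -> P2. 3 ppages; refcounts: pp0:1 pp1:3 pp2:2
Op 5: fork(P0) -> P3. 3 ppages; refcounts: pp0:2 pp1:4 pp2:2
Op 6: write(P3, v1, 108). refcount(pp1)=4>1 -> COPY to pp3. 4 ppages; refcounts: pp0:2 pp1:3 pp2:2 pp3:1
Op 7: write(P1, v1, 148). refcount(pp1)=3>1 -> COPY to pp4. 5 ppages; refcounts: pp0:2 pp1:2 pp2:2 pp3:1 pp4:1

yes yes yes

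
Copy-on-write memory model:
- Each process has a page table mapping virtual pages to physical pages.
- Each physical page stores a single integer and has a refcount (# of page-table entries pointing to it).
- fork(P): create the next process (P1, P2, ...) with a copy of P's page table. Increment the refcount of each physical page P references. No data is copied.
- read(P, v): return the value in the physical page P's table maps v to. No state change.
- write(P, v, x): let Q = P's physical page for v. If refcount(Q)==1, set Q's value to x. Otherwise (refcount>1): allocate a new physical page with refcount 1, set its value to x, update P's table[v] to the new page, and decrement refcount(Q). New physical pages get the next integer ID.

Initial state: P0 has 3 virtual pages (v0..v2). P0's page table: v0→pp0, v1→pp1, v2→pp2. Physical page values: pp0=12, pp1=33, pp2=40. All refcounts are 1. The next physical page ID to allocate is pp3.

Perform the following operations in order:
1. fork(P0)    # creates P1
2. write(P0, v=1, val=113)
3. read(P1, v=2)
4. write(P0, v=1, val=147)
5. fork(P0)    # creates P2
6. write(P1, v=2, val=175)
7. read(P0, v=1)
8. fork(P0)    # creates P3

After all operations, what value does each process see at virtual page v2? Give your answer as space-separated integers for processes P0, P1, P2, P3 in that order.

Answer: 40 175 40 40

Derivation:
Op 1: fork(P0) -> P1. 3 ppages; refcounts: pp0:2 pp1:2 pp2:2
Op 2: write(P0, v1, 113). refcount(pp1)=2>1 -> COPY to pp3. 4 ppages; refcounts: pp0:2 pp1:1 pp2:2 pp3:1
Op 3: read(P1, v2) -> 40. No state change.
Op 4: write(P0, v1, 147). refcount(pp3)=1 -> write in place. 4 ppages; refcounts: pp0:2 pp1:1 pp2:2 pp3:1
Op 5: fork(P0) -> P2. 4 ppages; refcounts: pp0:3 pp1:1 pp2:3 pp3:2
Op 6: write(P1, v2, 175). refcount(pp2)=3>1 -> COPY to pp4. 5 ppages; refcounts: pp0:3 pp1:1 pp2:2 pp3:2 pp4:1
Op 7: read(P0, v1) -> 147. No state change.
Op 8: fork(P0) -> P3. 5 ppages; refcounts: pp0:4 pp1:1 pp2:3 pp3:3 pp4:1
P0: v2 -> pp2 = 40
P1: v2 -> pp4 = 175
P2: v2 -> pp2 = 40
P3: v2 -> pp2 = 40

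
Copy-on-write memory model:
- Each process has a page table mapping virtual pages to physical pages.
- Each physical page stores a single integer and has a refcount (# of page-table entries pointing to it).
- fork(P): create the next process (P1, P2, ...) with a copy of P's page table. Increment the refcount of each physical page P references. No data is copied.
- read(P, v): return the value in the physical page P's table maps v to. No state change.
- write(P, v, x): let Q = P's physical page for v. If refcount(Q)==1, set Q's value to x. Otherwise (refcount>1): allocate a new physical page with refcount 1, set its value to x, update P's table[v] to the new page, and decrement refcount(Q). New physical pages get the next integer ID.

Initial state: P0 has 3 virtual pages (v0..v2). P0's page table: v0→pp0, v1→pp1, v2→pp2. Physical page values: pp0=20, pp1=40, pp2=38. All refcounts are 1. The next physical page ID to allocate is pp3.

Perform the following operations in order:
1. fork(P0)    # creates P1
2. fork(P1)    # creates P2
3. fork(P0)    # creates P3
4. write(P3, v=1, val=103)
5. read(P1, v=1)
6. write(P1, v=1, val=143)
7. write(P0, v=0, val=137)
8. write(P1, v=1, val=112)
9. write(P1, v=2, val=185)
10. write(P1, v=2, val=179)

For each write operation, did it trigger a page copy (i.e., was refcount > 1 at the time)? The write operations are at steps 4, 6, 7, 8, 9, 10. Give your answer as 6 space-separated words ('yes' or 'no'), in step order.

Op 1: fork(P0) -> P1. 3 ppages; refcounts: pp0:2 pp1:2 pp2:2
Op 2: fork(P1) -> P2. 3 ppages; refcounts: pp0:3 pp1:3 pp2:3
Op 3: fork(P0) -> P3. 3 ppages; refcounts: pp0:4 pp1:4 pp2:4
Op 4: write(P3, v1, 103). refcount(pp1)=4>1 -> COPY to pp3. 4 ppages; refcounts: pp0:4 pp1:3 pp2:4 pp3:1
Op 5: read(P1, v1) -> 40. No state change.
Op 6: write(P1, v1, 143). refcount(pp1)=3>1 -> COPY to pp4. 5 ppages; refcounts: pp0:4 pp1:2 pp2:4 pp3:1 pp4:1
Op 7: write(P0, v0, 137). refcount(pp0)=4>1 -> COPY to pp5. 6 ppages; refcounts: pp0:3 pp1:2 pp2:4 pp3:1 pp4:1 pp5:1
Op 8: write(P1, v1, 112). refcount(pp4)=1 -> write in place. 6 ppages; refcounts: pp0:3 pp1:2 pp2:4 pp3:1 pp4:1 pp5:1
Op 9: write(P1, v2, 185). refcount(pp2)=4>1 -> COPY to pp6. 7 ppages; refcounts: pp0:3 pp1:2 pp2:3 pp3:1 pp4:1 pp5:1 pp6:1
Op 10: write(P1, v2, 179). refcount(pp6)=1 -> write in place. 7 ppages; refcounts: pp0:3 pp1:2 pp2:3 pp3:1 pp4:1 pp5:1 pp6:1

yes yes yes no yes no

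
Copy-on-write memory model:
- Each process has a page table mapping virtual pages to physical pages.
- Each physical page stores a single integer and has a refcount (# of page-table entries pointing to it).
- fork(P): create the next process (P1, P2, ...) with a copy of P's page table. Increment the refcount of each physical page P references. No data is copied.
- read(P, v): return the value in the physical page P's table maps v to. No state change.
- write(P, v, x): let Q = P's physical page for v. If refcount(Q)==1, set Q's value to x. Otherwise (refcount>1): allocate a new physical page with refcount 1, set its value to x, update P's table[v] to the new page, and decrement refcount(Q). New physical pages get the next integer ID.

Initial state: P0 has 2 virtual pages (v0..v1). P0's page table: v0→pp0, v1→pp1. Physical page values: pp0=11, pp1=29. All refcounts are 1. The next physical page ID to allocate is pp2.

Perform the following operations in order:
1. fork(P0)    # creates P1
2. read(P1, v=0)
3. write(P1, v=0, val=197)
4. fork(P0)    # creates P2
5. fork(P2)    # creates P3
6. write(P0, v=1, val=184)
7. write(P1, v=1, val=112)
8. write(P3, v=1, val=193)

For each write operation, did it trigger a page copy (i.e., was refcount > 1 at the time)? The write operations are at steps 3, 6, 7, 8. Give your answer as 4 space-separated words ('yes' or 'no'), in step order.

Op 1: fork(P0) -> P1. 2 ppages; refcounts: pp0:2 pp1:2
Op 2: read(P1, v0) -> 11. No state change.
Op 3: write(P1, v0, 197). refcount(pp0)=2>1 -> COPY to pp2. 3 ppages; refcounts: pp0:1 pp1:2 pp2:1
Op 4: fork(P0) -> P2. 3 ppages; refcounts: pp0:2 pp1:3 pp2:1
Op 5: fork(P2) -> P3. 3 ppages; refcounts: pp0:3 pp1:4 pp2:1
Op 6: write(P0, v1, 184). refcount(pp1)=4>1 -> COPY to pp3. 4 ppages; refcounts: pp0:3 pp1:3 pp2:1 pp3:1
Op 7: write(P1, v1, 112). refcount(pp1)=3>1 -> COPY to pp4. 5 ppages; refcounts: pp0:3 pp1:2 pp2:1 pp3:1 pp4:1
Op 8: write(P3, v1, 193). refcount(pp1)=2>1 -> COPY to pp5. 6 ppages; refcounts: pp0:3 pp1:1 pp2:1 pp3:1 pp4:1 pp5:1

yes yes yes yes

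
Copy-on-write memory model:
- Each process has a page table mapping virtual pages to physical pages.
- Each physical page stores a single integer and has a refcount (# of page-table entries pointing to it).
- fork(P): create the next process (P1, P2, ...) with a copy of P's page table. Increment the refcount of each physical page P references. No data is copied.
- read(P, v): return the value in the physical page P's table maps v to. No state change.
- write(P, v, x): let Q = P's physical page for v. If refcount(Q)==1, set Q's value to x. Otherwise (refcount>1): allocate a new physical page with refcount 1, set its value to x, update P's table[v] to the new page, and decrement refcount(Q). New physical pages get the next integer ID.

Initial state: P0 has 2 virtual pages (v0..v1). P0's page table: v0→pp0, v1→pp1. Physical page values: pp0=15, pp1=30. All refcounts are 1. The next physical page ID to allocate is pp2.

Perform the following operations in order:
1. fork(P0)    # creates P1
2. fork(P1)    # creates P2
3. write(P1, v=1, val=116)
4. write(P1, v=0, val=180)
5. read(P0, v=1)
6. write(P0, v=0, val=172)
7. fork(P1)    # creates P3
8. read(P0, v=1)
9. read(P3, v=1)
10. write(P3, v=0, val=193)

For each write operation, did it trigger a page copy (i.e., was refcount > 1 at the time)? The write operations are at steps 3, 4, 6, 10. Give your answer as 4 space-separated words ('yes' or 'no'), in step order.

Op 1: fork(P0) -> P1. 2 ppages; refcounts: pp0:2 pp1:2
Op 2: fork(P1) -> P2. 2 ppages; refcounts: pp0:3 pp1:3
Op 3: write(P1, v1, 116). refcount(pp1)=3>1 -> COPY to pp2. 3 ppages; refcounts: pp0:3 pp1:2 pp2:1
Op 4: write(P1, v0, 180). refcount(pp0)=3>1 -> COPY to pp3. 4 ppages; refcounts: pp0:2 pp1:2 pp2:1 pp3:1
Op 5: read(P0, v1) -> 30. No state change.
Op 6: write(P0, v0, 172). refcount(pp0)=2>1 -> COPY to pp4. 5 ppages; refcounts: pp0:1 pp1:2 pp2:1 pp3:1 pp4:1
Op 7: fork(P1) -> P3. 5 ppages; refcounts: pp0:1 pp1:2 pp2:2 pp3:2 pp4:1
Op 8: read(P0, v1) -> 30. No state change.
Op 9: read(P3, v1) -> 116. No state change.
Op 10: write(P3, v0, 193). refcount(pp3)=2>1 -> COPY to pp5. 6 ppages; refcounts: pp0:1 pp1:2 pp2:2 pp3:1 pp4:1 pp5:1

yes yes yes yes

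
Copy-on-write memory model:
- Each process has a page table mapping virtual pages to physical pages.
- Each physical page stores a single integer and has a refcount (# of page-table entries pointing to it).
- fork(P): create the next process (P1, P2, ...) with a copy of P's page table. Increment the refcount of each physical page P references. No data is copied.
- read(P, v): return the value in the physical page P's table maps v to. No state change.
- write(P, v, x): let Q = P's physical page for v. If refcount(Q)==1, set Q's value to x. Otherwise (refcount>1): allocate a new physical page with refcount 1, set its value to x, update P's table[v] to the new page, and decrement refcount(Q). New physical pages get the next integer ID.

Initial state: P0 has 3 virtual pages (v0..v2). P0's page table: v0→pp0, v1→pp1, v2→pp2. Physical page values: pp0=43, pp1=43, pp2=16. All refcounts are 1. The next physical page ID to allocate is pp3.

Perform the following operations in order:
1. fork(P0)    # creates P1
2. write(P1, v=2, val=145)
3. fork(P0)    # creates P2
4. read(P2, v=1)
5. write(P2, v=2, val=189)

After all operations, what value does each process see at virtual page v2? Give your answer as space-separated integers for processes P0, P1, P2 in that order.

Answer: 16 145 189

Derivation:
Op 1: fork(P0) -> P1. 3 ppages; refcounts: pp0:2 pp1:2 pp2:2
Op 2: write(P1, v2, 145). refcount(pp2)=2>1 -> COPY to pp3. 4 ppages; refcounts: pp0:2 pp1:2 pp2:1 pp3:1
Op 3: fork(P0) -> P2. 4 ppages; refcounts: pp0:3 pp1:3 pp2:2 pp3:1
Op 4: read(P2, v1) -> 43. No state change.
Op 5: write(P2, v2, 189). refcount(pp2)=2>1 -> COPY to pp4. 5 ppages; refcounts: pp0:3 pp1:3 pp2:1 pp3:1 pp4:1
P0: v2 -> pp2 = 16
P1: v2 -> pp3 = 145
P2: v2 -> pp4 = 189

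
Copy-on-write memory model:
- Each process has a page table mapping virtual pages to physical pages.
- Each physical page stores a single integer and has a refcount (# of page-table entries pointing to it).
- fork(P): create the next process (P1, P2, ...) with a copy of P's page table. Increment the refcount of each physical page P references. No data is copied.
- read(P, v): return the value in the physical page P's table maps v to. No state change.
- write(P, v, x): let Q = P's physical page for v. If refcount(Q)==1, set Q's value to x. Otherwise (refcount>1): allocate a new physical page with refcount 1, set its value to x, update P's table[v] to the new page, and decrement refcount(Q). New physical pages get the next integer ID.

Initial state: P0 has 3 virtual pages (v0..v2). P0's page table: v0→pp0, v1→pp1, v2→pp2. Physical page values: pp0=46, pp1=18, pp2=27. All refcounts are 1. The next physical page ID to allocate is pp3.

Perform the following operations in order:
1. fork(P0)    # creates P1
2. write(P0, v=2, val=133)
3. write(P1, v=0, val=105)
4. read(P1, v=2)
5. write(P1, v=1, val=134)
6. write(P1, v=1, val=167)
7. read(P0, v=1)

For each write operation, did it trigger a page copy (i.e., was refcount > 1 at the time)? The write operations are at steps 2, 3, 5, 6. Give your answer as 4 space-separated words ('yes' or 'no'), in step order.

Op 1: fork(P0) -> P1. 3 ppages; refcounts: pp0:2 pp1:2 pp2:2
Op 2: write(P0, v2, 133). refcount(pp2)=2>1 -> COPY to pp3. 4 ppages; refcounts: pp0:2 pp1:2 pp2:1 pp3:1
Op 3: write(P1, v0, 105). refcount(pp0)=2>1 -> COPY to pp4. 5 ppages; refcounts: pp0:1 pp1:2 pp2:1 pp3:1 pp4:1
Op 4: read(P1, v2) -> 27. No state change.
Op 5: write(P1, v1, 134). refcount(pp1)=2>1 -> COPY to pp5. 6 ppages; refcounts: pp0:1 pp1:1 pp2:1 pp3:1 pp4:1 pp5:1
Op 6: write(P1, v1, 167). refcount(pp5)=1 -> write in place. 6 ppages; refcounts: pp0:1 pp1:1 pp2:1 pp3:1 pp4:1 pp5:1
Op 7: read(P0, v1) -> 18. No state change.

yes yes yes no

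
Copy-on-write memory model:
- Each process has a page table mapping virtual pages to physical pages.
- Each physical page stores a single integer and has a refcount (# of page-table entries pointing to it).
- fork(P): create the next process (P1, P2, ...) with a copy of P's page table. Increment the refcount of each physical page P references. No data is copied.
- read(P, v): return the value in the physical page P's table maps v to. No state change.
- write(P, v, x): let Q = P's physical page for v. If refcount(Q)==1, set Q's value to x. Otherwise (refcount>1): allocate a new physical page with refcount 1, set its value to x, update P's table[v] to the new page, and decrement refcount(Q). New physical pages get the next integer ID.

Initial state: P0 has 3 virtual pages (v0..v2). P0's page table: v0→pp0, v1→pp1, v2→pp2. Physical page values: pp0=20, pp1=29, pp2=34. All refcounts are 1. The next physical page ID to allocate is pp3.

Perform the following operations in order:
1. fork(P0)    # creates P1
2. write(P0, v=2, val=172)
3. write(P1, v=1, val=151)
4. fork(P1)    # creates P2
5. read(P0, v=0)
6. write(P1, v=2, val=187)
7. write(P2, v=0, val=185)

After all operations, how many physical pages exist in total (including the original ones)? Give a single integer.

Answer: 7

Derivation:
Op 1: fork(P0) -> P1. 3 ppages; refcounts: pp0:2 pp1:2 pp2:2
Op 2: write(P0, v2, 172). refcount(pp2)=2>1 -> COPY to pp3. 4 ppages; refcounts: pp0:2 pp1:2 pp2:1 pp3:1
Op 3: write(P1, v1, 151). refcount(pp1)=2>1 -> COPY to pp4. 5 ppages; refcounts: pp0:2 pp1:1 pp2:1 pp3:1 pp4:1
Op 4: fork(P1) -> P2. 5 ppages; refcounts: pp0:3 pp1:1 pp2:2 pp3:1 pp4:2
Op 5: read(P0, v0) -> 20. No state change.
Op 6: write(P1, v2, 187). refcount(pp2)=2>1 -> COPY to pp5. 6 ppages; refcounts: pp0:3 pp1:1 pp2:1 pp3:1 pp4:2 pp5:1
Op 7: write(P2, v0, 185). refcount(pp0)=3>1 -> COPY to pp6. 7 ppages; refcounts: pp0:2 pp1:1 pp2:1 pp3:1 pp4:2 pp5:1 pp6:1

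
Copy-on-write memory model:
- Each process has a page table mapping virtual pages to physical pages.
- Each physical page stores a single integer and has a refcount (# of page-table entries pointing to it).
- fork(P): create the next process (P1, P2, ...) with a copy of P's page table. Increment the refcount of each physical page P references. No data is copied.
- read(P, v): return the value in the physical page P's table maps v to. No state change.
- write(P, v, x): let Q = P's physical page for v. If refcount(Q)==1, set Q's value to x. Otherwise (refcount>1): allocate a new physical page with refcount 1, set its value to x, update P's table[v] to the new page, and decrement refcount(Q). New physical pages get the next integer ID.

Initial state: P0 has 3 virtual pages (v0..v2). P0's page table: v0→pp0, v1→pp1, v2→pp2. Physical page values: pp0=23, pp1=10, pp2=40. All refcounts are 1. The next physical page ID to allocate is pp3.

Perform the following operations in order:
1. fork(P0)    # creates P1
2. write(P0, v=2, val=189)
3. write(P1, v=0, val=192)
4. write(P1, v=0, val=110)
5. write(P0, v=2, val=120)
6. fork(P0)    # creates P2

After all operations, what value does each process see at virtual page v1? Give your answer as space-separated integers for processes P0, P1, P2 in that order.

Answer: 10 10 10

Derivation:
Op 1: fork(P0) -> P1. 3 ppages; refcounts: pp0:2 pp1:2 pp2:2
Op 2: write(P0, v2, 189). refcount(pp2)=2>1 -> COPY to pp3. 4 ppages; refcounts: pp0:2 pp1:2 pp2:1 pp3:1
Op 3: write(P1, v0, 192). refcount(pp0)=2>1 -> COPY to pp4. 5 ppages; refcounts: pp0:1 pp1:2 pp2:1 pp3:1 pp4:1
Op 4: write(P1, v0, 110). refcount(pp4)=1 -> write in place. 5 ppages; refcounts: pp0:1 pp1:2 pp2:1 pp3:1 pp4:1
Op 5: write(P0, v2, 120). refcount(pp3)=1 -> write in place. 5 ppages; refcounts: pp0:1 pp1:2 pp2:1 pp3:1 pp4:1
Op 6: fork(P0) -> P2. 5 ppages; refcounts: pp0:2 pp1:3 pp2:1 pp3:2 pp4:1
P0: v1 -> pp1 = 10
P1: v1 -> pp1 = 10
P2: v1 -> pp1 = 10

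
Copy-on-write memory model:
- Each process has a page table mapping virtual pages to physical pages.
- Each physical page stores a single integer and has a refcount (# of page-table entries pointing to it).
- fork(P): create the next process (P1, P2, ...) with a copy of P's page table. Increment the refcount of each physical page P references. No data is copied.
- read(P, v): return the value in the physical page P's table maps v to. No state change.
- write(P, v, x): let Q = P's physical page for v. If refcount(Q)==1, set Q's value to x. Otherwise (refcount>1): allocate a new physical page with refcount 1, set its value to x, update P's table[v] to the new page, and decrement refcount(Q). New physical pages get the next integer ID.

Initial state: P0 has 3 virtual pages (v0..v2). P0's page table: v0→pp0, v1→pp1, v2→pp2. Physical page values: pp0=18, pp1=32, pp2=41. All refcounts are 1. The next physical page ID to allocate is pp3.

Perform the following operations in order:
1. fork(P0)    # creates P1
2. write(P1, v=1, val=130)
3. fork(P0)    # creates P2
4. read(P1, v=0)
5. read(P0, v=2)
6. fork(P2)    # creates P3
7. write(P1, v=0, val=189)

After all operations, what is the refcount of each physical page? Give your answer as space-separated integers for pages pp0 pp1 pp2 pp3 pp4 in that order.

Answer: 3 3 4 1 1

Derivation:
Op 1: fork(P0) -> P1. 3 ppages; refcounts: pp0:2 pp1:2 pp2:2
Op 2: write(P1, v1, 130). refcount(pp1)=2>1 -> COPY to pp3. 4 ppages; refcounts: pp0:2 pp1:1 pp2:2 pp3:1
Op 3: fork(P0) -> P2. 4 ppages; refcounts: pp0:3 pp1:2 pp2:3 pp3:1
Op 4: read(P1, v0) -> 18. No state change.
Op 5: read(P0, v2) -> 41. No state change.
Op 6: fork(P2) -> P3. 4 ppages; refcounts: pp0:4 pp1:3 pp2:4 pp3:1
Op 7: write(P1, v0, 189). refcount(pp0)=4>1 -> COPY to pp4. 5 ppages; refcounts: pp0:3 pp1:3 pp2:4 pp3:1 pp4:1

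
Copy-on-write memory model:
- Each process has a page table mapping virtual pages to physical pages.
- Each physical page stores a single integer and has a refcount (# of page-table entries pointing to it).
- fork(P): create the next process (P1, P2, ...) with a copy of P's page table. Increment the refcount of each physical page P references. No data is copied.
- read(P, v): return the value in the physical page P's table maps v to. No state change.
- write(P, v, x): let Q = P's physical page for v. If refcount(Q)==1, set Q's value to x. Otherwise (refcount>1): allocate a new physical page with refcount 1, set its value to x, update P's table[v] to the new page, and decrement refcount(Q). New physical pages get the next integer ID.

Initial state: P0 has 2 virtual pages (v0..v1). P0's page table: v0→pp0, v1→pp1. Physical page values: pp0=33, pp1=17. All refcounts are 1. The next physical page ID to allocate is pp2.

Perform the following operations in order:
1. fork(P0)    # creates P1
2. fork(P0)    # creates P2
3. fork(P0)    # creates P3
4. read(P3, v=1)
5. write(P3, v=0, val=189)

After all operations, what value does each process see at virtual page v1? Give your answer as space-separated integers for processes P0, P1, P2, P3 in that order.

Answer: 17 17 17 17

Derivation:
Op 1: fork(P0) -> P1. 2 ppages; refcounts: pp0:2 pp1:2
Op 2: fork(P0) -> P2. 2 ppages; refcounts: pp0:3 pp1:3
Op 3: fork(P0) -> P3. 2 ppages; refcounts: pp0:4 pp1:4
Op 4: read(P3, v1) -> 17. No state change.
Op 5: write(P3, v0, 189). refcount(pp0)=4>1 -> COPY to pp2. 3 ppages; refcounts: pp0:3 pp1:4 pp2:1
P0: v1 -> pp1 = 17
P1: v1 -> pp1 = 17
P2: v1 -> pp1 = 17
P3: v1 -> pp1 = 17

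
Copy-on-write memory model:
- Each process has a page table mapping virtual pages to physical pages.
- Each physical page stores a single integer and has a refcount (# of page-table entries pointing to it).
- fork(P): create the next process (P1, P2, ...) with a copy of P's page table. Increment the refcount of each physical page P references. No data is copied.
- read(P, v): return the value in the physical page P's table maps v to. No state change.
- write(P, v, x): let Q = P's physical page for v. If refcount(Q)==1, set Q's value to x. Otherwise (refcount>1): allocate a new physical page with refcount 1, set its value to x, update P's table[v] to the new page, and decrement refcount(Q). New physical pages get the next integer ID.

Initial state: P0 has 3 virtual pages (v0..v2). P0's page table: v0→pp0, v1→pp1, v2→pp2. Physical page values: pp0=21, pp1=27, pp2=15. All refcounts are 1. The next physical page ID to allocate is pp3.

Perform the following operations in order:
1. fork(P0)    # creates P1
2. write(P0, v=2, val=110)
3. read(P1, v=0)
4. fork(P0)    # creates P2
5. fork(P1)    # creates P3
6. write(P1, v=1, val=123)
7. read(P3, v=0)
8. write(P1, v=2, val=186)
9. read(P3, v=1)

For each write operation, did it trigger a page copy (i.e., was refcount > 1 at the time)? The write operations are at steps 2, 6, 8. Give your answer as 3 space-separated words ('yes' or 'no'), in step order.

Op 1: fork(P0) -> P1. 3 ppages; refcounts: pp0:2 pp1:2 pp2:2
Op 2: write(P0, v2, 110). refcount(pp2)=2>1 -> COPY to pp3. 4 ppages; refcounts: pp0:2 pp1:2 pp2:1 pp3:1
Op 3: read(P1, v0) -> 21. No state change.
Op 4: fork(P0) -> P2. 4 ppages; refcounts: pp0:3 pp1:3 pp2:1 pp3:2
Op 5: fork(P1) -> P3. 4 ppages; refcounts: pp0:4 pp1:4 pp2:2 pp3:2
Op 6: write(P1, v1, 123). refcount(pp1)=4>1 -> COPY to pp4. 5 ppages; refcounts: pp0:4 pp1:3 pp2:2 pp3:2 pp4:1
Op 7: read(P3, v0) -> 21. No state change.
Op 8: write(P1, v2, 186). refcount(pp2)=2>1 -> COPY to pp5. 6 ppages; refcounts: pp0:4 pp1:3 pp2:1 pp3:2 pp4:1 pp5:1
Op 9: read(P3, v1) -> 27. No state change.

yes yes yes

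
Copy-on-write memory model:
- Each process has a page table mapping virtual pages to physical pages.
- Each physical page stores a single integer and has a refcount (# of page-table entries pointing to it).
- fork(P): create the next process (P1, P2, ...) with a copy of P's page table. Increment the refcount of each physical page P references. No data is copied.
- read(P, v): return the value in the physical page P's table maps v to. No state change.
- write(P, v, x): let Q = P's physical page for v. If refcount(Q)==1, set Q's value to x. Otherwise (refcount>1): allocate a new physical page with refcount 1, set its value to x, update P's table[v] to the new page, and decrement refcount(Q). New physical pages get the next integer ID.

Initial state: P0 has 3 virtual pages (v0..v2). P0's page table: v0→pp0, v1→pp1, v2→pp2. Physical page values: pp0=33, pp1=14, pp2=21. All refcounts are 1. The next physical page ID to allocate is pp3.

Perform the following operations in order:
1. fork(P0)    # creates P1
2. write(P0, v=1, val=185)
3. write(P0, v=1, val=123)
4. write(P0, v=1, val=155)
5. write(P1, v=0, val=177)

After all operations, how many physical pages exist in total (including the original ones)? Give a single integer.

Answer: 5

Derivation:
Op 1: fork(P0) -> P1. 3 ppages; refcounts: pp0:2 pp1:2 pp2:2
Op 2: write(P0, v1, 185). refcount(pp1)=2>1 -> COPY to pp3. 4 ppages; refcounts: pp0:2 pp1:1 pp2:2 pp3:1
Op 3: write(P0, v1, 123). refcount(pp3)=1 -> write in place. 4 ppages; refcounts: pp0:2 pp1:1 pp2:2 pp3:1
Op 4: write(P0, v1, 155). refcount(pp3)=1 -> write in place. 4 ppages; refcounts: pp0:2 pp1:1 pp2:2 pp3:1
Op 5: write(P1, v0, 177). refcount(pp0)=2>1 -> COPY to pp4. 5 ppages; refcounts: pp0:1 pp1:1 pp2:2 pp3:1 pp4:1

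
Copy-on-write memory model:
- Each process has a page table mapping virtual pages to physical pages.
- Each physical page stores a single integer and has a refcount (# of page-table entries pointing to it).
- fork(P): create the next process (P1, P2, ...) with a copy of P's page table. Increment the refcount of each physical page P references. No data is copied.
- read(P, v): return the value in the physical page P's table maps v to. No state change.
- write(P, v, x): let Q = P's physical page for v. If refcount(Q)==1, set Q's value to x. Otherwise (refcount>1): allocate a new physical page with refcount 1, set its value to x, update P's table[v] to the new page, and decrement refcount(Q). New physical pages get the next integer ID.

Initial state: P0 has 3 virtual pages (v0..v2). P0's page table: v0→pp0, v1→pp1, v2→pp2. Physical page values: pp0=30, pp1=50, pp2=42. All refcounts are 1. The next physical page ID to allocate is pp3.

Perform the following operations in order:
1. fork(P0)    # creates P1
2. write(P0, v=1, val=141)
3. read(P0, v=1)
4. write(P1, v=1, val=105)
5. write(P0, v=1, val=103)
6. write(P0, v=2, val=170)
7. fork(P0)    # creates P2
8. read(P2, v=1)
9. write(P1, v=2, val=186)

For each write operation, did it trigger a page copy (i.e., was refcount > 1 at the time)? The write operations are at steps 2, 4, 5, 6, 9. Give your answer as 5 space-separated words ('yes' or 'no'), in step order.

Op 1: fork(P0) -> P1. 3 ppages; refcounts: pp0:2 pp1:2 pp2:2
Op 2: write(P0, v1, 141). refcount(pp1)=2>1 -> COPY to pp3. 4 ppages; refcounts: pp0:2 pp1:1 pp2:2 pp3:1
Op 3: read(P0, v1) -> 141. No state change.
Op 4: write(P1, v1, 105). refcount(pp1)=1 -> write in place. 4 ppages; refcounts: pp0:2 pp1:1 pp2:2 pp3:1
Op 5: write(P0, v1, 103). refcount(pp3)=1 -> write in place. 4 ppages; refcounts: pp0:2 pp1:1 pp2:2 pp3:1
Op 6: write(P0, v2, 170). refcount(pp2)=2>1 -> COPY to pp4. 5 ppages; refcounts: pp0:2 pp1:1 pp2:1 pp3:1 pp4:1
Op 7: fork(P0) -> P2. 5 ppages; refcounts: pp0:3 pp1:1 pp2:1 pp3:2 pp4:2
Op 8: read(P2, v1) -> 103. No state change.
Op 9: write(P1, v2, 186). refcount(pp2)=1 -> write in place. 5 ppages; refcounts: pp0:3 pp1:1 pp2:1 pp3:2 pp4:2

yes no no yes no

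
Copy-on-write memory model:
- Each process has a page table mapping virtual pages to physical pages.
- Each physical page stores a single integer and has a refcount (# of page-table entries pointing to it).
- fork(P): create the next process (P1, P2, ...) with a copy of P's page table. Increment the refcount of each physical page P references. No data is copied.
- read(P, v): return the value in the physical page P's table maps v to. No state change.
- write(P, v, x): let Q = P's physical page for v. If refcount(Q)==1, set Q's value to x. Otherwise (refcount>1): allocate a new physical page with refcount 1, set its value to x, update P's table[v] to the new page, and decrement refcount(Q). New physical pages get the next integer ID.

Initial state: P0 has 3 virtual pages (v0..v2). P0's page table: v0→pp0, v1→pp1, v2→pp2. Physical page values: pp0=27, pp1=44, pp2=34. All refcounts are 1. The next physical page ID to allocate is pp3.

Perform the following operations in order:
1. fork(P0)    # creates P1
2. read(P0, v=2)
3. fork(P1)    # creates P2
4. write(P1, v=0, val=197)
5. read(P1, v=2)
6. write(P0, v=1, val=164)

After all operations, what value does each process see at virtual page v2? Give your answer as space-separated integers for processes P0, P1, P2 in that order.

Op 1: fork(P0) -> P1. 3 ppages; refcounts: pp0:2 pp1:2 pp2:2
Op 2: read(P0, v2) -> 34. No state change.
Op 3: fork(P1) -> P2. 3 ppages; refcounts: pp0:3 pp1:3 pp2:3
Op 4: write(P1, v0, 197). refcount(pp0)=3>1 -> COPY to pp3. 4 ppages; refcounts: pp0:2 pp1:3 pp2:3 pp3:1
Op 5: read(P1, v2) -> 34. No state change.
Op 6: write(P0, v1, 164). refcount(pp1)=3>1 -> COPY to pp4. 5 ppages; refcounts: pp0:2 pp1:2 pp2:3 pp3:1 pp4:1
P0: v2 -> pp2 = 34
P1: v2 -> pp2 = 34
P2: v2 -> pp2 = 34

Answer: 34 34 34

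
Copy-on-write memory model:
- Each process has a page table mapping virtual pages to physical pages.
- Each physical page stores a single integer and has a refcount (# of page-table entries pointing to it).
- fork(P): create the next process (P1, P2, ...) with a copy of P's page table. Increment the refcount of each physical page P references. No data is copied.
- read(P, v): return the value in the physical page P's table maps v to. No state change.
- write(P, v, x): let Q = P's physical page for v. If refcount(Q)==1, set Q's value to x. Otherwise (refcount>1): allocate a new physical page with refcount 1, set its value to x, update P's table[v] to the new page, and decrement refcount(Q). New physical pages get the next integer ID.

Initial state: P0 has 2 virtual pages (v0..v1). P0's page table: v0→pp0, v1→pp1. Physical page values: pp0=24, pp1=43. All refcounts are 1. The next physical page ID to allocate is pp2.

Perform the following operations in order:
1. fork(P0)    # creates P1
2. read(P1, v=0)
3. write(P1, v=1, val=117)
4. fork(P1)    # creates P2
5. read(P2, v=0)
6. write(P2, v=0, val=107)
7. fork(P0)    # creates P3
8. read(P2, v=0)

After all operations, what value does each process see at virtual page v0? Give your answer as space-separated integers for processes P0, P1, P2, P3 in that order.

Op 1: fork(P0) -> P1. 2 ppages; refcounts: pp0:2 pp1:2
Op 2: read(P1, v0) -> 24. No state change.
Op 3: write(P1, v1, 117). refcount(pp1)=2>1 -> COPY to pp2. 3 ppages; refcounts: pp0:2 pp1:1 pp2:1
Op 4: fork(P1) -> P2. 3 ppages; refcounts: pp0:3 pp1:1 pp2:2
Op 5: read(P2, v0) -> 24. No state change.
Op 6: write(P2, v0, 107). refcount(pp0)=3>1 -> COPY to pp3. 4 ppages; refcounts: pp0:2 pp1:1 pp2:2 pp3:1
Op 7: fork(P0) -> P3. 4 ppages; refcounts: pp0:3 pp1:2 pp2:2 pp3:1
Op 8: read(P2, v0) -> 107. No state change.
P0: v0 -> pp0 = 24
P1: v0 -> pp0 = 24
P2: v0 -> pp3 = 107
P3: v0 -> pp0 = 24

Answer: 24 24 107 24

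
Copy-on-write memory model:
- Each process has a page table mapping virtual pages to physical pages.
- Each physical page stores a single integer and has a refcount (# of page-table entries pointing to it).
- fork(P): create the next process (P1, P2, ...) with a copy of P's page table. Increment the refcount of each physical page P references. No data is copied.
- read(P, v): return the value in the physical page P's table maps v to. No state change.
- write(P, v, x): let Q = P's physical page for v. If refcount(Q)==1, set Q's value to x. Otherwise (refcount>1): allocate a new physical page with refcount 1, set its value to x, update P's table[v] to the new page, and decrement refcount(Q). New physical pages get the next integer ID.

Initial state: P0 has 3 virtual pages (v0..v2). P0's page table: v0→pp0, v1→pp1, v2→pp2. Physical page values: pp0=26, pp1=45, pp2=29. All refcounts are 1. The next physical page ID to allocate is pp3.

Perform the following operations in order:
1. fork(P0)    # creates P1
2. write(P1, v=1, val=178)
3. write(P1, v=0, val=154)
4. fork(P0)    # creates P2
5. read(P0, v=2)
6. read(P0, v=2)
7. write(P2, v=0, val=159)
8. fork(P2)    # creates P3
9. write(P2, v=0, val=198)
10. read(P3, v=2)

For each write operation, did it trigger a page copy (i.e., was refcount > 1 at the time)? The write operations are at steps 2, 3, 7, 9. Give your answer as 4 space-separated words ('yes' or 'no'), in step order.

Op 1: fork(P0) -> P1. 3 ppages; refcounts: pp0:2 pp1:2 pp2:2
Op 2: write(P1, v1, 178). refcount(pp1)=2>1 -> COPY to pp3. 4 ppages; refcounts: pp0:2 pp1:1 pp2:2 pp3:1
Op 3: write(P1, v0, 154). refcount(pp0)=2>1 -> COPY to pp4. 5 ppages; refcounts: pp0:1 pp1:1 pp2:2 pp3:1 pp4:1
Op 4: fork(P0) -> P2. 5 ppages; refcounts: pp0:2 pp1:2 pp2:3 pp3:1 pp4:1
Op 5: read(P0, v2) -> 29. No state change.
Op 6: read(P0, v2) -> 29. No state change.
Op 7: write(P2, v0, 159). refcount(pp0)=2>1 -> COPY to pp5. 6 ppages; refcounts: pp0:1 pp1:2 pp2:3 pp3:1 pp4:1 pp5:1
Op 8: fork(P2) -> P3. 6 ppages; refcounts: pp0:1 pp1:3 pp2:4 pp3:1 pp4:1 pp5:2
Op 9: write(P2, v0, 198). refcount(pp5)=2>1 -> COPY to pp6. 7 ppages; refcounts: pp0:1 pp1:3 pp2:4 pp3:1 pp4:1 pp5:1 pp6:1
Op 10: read(P3, v2) -> 29. No state change.

yes yes yes yes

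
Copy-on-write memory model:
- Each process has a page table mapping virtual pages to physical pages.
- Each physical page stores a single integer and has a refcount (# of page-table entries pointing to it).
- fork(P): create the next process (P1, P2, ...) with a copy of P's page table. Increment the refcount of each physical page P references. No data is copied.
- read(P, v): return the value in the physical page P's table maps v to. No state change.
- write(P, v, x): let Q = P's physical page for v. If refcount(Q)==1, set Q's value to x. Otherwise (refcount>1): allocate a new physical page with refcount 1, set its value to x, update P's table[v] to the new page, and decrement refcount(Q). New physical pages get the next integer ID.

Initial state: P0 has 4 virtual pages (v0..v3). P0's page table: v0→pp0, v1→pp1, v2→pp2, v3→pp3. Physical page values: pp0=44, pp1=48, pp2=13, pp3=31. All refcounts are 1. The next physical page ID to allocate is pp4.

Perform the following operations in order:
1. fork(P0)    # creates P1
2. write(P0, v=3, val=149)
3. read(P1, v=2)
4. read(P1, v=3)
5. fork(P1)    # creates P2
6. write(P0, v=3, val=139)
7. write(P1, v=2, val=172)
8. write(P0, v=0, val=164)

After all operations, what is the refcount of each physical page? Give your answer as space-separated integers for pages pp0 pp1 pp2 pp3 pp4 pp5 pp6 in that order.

Answer: 2 3 2 2 1 1 1

Derivation:
Op 1: fork(P0) -> P1. 4 ppages; refcounts: pp0:2 pp1:2 pp2:2 pp3:2
Op 2: write(P0, v3, 149). refcount(pp3)=2>1 -> COPY to pp4. 5 ppages; refcounts: pp0:2 pp1:2 pp2:2 pp3:1 pp4:1
Op 3: read(P1, v2) -> 13. No state change.
Op 4: read(P1, v3) -> 31. No state change.
Op 5: fork(P1) -> P2. 5 ppages; refcounts: pp0:3 pp1:3 pp2:3 pp3:2 pp4:1
Op 6: write(P0, v3, 139). refcount(pp4)=1 -> write in place. 5 ppages; refcounts: pp0:3 pp1:3 pp2:3 pp3:2 pp4:1
Op 7: write(P1, v2, 172). refcount(pp2)=3>1 -> COPY to pp5. 6 ppages; refcounts: pp0:3 pp1:3 pp2:2 pp3:2 pp4:1 pp5:1
Op 8: write(P0, v0, 164). refcount(pp0)=3>1 -> COPY to pp6. 7 ppages; refcounts: pp0:2 pp1:3 pp2:2 pp3:2 pp4:1 pp5:1 pp6:1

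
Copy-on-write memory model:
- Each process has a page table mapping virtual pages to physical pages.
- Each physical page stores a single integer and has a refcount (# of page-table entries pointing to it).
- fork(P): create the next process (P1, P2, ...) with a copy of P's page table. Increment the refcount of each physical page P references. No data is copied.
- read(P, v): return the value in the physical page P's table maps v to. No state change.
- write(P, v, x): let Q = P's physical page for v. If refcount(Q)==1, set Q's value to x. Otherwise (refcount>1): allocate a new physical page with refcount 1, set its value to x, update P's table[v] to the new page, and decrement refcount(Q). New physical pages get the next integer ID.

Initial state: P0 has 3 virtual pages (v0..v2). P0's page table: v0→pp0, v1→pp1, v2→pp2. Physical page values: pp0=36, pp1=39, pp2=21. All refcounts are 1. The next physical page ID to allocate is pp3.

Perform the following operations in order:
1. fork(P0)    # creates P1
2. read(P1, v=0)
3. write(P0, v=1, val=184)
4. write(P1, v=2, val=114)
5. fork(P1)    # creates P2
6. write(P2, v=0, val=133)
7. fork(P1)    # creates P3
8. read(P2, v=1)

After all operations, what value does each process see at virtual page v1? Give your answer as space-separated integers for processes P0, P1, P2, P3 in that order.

Answer: 184 39 39 39

Derivation:
Op 1: fork(P0) -> P1. 3 ppages; refcounts: pp0:2 pp1:2 pp2:2
Op 2: read(P1, v0) -> 36. No state change.
Op 3: write(P0, v1, 184). refcount(pp1)=2>1 -> COPY to pp3. 4 ppages; refcounts: pp0:2 pp1:1 pp2:2 pp3:1
Op 4: write(P1, v2, 114). refcount(pp2)=2>1 -> COPY to pp4. 5 ppages; refcounts: pp0:2 pp1:1 pp2:1 pp3:1 pp4:1
Op 5: fork(P1) -> P2. 5 ppages; refcounts: pp0:3 pp1:2 pp2:1 pp3:1 pp4:2
Op 6: write(P2, v0, 133). refcount(pp0)=3>1 -> COPY to pp5. 6 ppages; refcounts: pp0:2 pp1:2 pp2:1 pp3:1 pp4:2 pp5:1
Op 7: fork(P1) -> P3. 6 ppages; refcounts: pp0:3 pp1:3 pp2:1 pp3:1 pp4:3 pp5:1
Op 8: read(P2, v1) -> 39. No state change.
P0: v1 -> pp3 = 184
P1: v1 -> pp1 = 39
P2: v1 -> pp1 = 39
P3: v1 -> pp1 = 39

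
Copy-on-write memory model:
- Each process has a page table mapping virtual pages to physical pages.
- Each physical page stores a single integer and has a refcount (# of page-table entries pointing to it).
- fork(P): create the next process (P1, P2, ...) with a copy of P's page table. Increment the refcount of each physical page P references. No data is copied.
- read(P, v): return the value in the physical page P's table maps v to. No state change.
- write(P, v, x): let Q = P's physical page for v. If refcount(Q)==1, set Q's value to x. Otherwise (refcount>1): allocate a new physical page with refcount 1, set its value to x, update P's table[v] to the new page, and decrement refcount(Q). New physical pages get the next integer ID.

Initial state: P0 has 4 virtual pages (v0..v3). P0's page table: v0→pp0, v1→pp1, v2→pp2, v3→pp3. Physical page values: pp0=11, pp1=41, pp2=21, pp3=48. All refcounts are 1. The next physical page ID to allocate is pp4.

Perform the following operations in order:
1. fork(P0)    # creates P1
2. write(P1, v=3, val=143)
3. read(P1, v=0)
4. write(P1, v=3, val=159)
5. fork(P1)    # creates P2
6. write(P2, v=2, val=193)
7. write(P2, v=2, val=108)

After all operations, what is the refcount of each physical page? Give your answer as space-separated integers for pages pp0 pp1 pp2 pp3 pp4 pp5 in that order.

Answer: 3 3 2 1 2 1

Derivation:
Op 1: fork(P0) -> P1. 4 ppages; refcounts: pp0:2 pp1:2 pp2:2 pp3:2
Op 2: write(P1, v3, 143). refcount(pp3)=2>1 -> COPY to pp4. 5 ppages; refcounts: pp0:2 pp1:2 pp2:2 pp3:1 pp4:1
Op 3: read(P1, v0) -> 11. No state change.
Op 4: write(P1, v3, 159). refcount(pp4)=1 -> write in place. 5 ppages; refcounts: pp0:2 pp1:2 pp2:2 pp3:1 pp4:1
Op 5: fork(P1) -> P2. 5 ppages; refcounts: pp0:3 pp1:3 pp2:3 pp3:1 pp4:2
Op 6: write(P2, v2, 193). refcount(pp2)=3>1 -> COPY to pp5. 6 ppages; refcounts: pp0:3 pp1:3 pp2:2 pp3:1 pp4:2 pp5:1
Op 7: write(P2, v2, 108). refcount(pp5)=1 -> write in place. 6 ppages; refcounts: pp0:3 pp1:3 pp2:2 pp3:1 pp4:2 pp5:1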